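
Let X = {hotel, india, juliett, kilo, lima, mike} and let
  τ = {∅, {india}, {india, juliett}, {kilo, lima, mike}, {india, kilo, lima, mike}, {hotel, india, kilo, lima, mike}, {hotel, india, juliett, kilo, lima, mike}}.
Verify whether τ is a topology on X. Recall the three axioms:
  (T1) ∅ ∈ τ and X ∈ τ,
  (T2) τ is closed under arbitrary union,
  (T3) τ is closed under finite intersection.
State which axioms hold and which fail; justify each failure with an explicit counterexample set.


τ is NOT a topology on X.

Axiom (T1): ∅ ∈ τ? Yes; X ∈ τ? Yes.
Axiom (T2/T3): check pairwise unions and intersections of members of τ.
Counterexample for (T2): {india, juliett} ∪ {kilo, lima, mike} = {india, juliett, kilo, lima, mike} ∉ τ. Therefore τ is NOT a topology.


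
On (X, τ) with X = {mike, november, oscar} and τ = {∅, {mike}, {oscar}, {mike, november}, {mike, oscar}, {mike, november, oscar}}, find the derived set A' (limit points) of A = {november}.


A' = ∅

For each x ∈ X, list the open sets U ∈ τ with x ∈ U, then check whether U ∩ (A ∖ {x}) ≠ ∅ for every such U.
  x = mike: open {mike} ∋ x has {mike} ∩ (A ∖ {mike}) = ∅, so x is NOT a limit point.
  x = november: open {mike, november} ∋ x has {mike, november} ∩ (A ∖ {november}) = ∅, so x is NOT a limit point.
  x = oscar: open {oscar} ∋ x has {oscar} ∩ (A ∖ {oscar}) = ∅, so x is NOT a limit point.
Collecting: A' = ∅.


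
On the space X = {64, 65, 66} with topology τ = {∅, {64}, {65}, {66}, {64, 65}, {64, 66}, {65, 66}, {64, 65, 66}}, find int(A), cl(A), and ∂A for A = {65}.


int(A) = {65}, cl(A) = {65}, ∂A = ∅.

Closed sets in (X, τ) are complements of opens:
  closed(X, τ) = {∅, {64}, {65}, {66}, {64, 65}, {64, 66}, {65, 66}, {64, 65, 66}}.
int(A) = ⋃ {U ∈ τ : U ⊆ A}. Opens contained in A: ∅, {65}.
Taking the union of these: int(A) = {65}.
cl(A) = ⋂ {C closed : A ⊆ C}. Closed sets containing A: {65}, {64, 65}, {65, 66}, {64, 65, 66}.
Intersecting these: cl(A) = {65}.
∂A = cl(A) ∖ int(A) = {65} ∖ {65} = ∅.


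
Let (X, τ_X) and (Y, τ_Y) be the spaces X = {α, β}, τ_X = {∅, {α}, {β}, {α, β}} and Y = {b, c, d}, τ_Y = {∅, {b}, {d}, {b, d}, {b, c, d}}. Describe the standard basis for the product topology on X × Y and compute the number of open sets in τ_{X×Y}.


Basis B = {∅ × ∅, {α} × {b}, {α} × {d}, {β} × {b}, {β} × {d}, {α} × {b, d}, {α, β} × {b}, {α, β} × {d}, {β} × {b, d}, {α} × {b, c, d}, {β} × {b, c, d}, {α, β} × {b, d}, {α, β} × {b, c, d}}; |τ_{X×Y}| = 25.

Enumerate products U × V with U ∈ τ_X, V ∈ τ_Y (deduplicated):
  ∅ × ∅ = {} (∅)
  {α} × {b} = {(α,b)}
  {α} × {d} = {(α,d)}
  {β} × {b} = {(β,b)}
  {β} × {d} = {(β,d)}
  {α} × {b, d} = {(α,b), (α,d)}
  {α, β} × {b} = {(α,b), (β,b)}
  {α, β} × {d} = {(α,d), (β,d)}
  {β} × {b, d} = {(β,b), (β,d)}
  {α} × {b, c, d} = {(α,b), (α,c), (α,d)}
  {β} × {b, c, d} = {(β,b), (β,c), (β,d)}
  {α, β} × {b, d} = {(α,b), (α,d), (β,b), (β,d)}
  {α, β} × {b, c, d} = {(α,b), (α,c), (α,d), (β,b), (β,c), (β,d)}
These 13 distinct sets form the basis B.
Close under arbitrary unions to get τ_{X×Y}; counting gives |τ_{X×Y}| = 25.


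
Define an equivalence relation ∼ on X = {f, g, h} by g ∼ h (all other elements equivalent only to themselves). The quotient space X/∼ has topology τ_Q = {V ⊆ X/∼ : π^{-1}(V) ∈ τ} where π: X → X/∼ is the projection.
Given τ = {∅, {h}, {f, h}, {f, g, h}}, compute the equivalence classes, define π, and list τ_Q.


X/∼ = {[f], [g=h]}; |τ_Q| = 2.

Equivalence classes: [f], [g=h].
Quotient map π: X → X/∼ sends f ↦ [f], g ↦ [g=h], h ↦ [g=h].
For each subset V ⊆ X/∼, compute π^{-1}(V) ⊆ X and check whether π^{-1}(V) ∈ τ. V is open in τ_Q iff π^{-1}(V) ∈ τ.
  V = {}: π^{-1}(V) = ∅ ∈ τ ✓.
  V = {[f]}: π^{-1}(V) = {f} ∉ τ ✗.
  V = {[g=h]}: π^{-1}(V) = {g, h} ∉ τ ✗.
  V = {[f], [g=h]}: π^{-1}(V) = {f, g, h} ∈ τ ✓.
Open sets in the quotient: τ_Q = {{}, {[f], [g=h]}} (2 elements).


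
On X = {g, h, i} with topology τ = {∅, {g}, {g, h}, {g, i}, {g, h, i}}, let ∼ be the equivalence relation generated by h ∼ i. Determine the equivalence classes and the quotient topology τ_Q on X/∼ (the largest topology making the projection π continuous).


X/∼ = {[g], [h=i]}; |τ_Q| = 3.

Equivalence classes: [g], [h=i].
Quotient map π: X → X/∼ sends g ↦ [g], h ↦ [h=i], i ↦ [h=i].
For each subset V ⊆ X/∼, compute π^{-1}(V) ⊆ X and check whether π^{-1}(V) ∈ τ. V is open in τ_Q iff π^{-1}(V) ∈ τ.
  V = {}: π^{-1}(V) = ∅ ∈ τ ✓.
  V = {[g]}: π^{-1}(V) = {g} ∈ τ ✓.
  V = {[h=i]}: π^{-1}(V) = {h, i} ∉ τ ✗.
  V = {[g], [h=i]}: π^{-1}(V) = {g, h, i} ∈ τ ✓.
Open sets in the quotient: τ_Q = {{}, {[g]}, {[g], [h=i]}} (3 elements).


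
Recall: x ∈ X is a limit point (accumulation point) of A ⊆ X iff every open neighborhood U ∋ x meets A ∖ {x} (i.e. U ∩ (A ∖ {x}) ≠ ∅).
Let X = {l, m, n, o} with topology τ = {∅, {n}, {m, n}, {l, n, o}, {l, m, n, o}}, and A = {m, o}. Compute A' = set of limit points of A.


A' = {l}

For each x ∈ X, list the open sets U ∈ τ with x ∈ U, then check whether U ∩ (A ∖ {x}) ≠ ∅ for every such U.
  x = l: opens ∋ x are {l, n, o}, {l, m, n, o}; each meets A ∖ {l}, so x IS a limit point.
  x = m: open {m, n} ∋ x has {m, n} ∩ (A ∖ {m}) = ∅, so x is NOT a limit point.
  x = n: open {n} ∋ x has {n} ∩ (A ∖ {n}) = ∅, so x is NOT a limit point.
  x = o: open {l, n, o} ∋ x has {l, n, o} ∩ (A ∖ {o}) = ∅, so x is NOT a limit point.
Collecting: A' = {l}.


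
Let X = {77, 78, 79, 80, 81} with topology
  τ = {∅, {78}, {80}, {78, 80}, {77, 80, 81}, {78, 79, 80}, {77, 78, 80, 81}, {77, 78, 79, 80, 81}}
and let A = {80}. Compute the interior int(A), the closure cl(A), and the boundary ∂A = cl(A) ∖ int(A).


int(A) = {80}, cl(A) = {77, 79, 80, 81}, ∂A = {77, 79, 81}.

Closed sets in (X, τ) are complements of opens:
  closed(X, τ) = {∅, {79}, {77, 81}, {78, 79}, {77, 79, 81}, {77, 78, 79, 81}, {77, 79, 80, 81}, {77, 78, 79, 80, 81}}.
int(A) = ⋃ {U ∈ τ : U ⊆ A}. Opens contained in A: ∅, {80}.
Taking the union of these: int(A) = {80}.
cl(A) = ⋂ {C closed : A ⊆ C}. Closed sets containing A: {77, 79, 80, 81}, {77, 78, 79, 80, 81}.
Intersecting these: cl(A) = {77, 79, 80, 81}.
∂A = cl(A) ∖ int(A) = {77, 79, 80, 81} ∖ {80} = {77, 79, 81}.


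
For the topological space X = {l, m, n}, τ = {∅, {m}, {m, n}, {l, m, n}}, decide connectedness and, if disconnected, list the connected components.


(X, τ) is connected.

Find clopen sets (U ∈ τ with X ∖ U ∈ τ):
  U = ∅, X ∖ U = {l, m, n} — both open, so U is clopen.
  U = {l, m, n}, X ∖ U = ∅ — both open, so U is clopen.
Only trivial clopens (∅ and X) exist, so (X, τ) is connected.
Compute connected components by grouping points that agree on all clopens:
  component: {l, m, n}


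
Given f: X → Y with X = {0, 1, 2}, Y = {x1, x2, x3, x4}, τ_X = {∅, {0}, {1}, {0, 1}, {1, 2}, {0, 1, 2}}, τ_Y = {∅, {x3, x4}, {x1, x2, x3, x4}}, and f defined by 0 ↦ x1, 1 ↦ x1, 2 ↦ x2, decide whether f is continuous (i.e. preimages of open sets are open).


f IS continuous.

Compute f^{-1}(U) for each U ∈ τ_Y:
  U = ∅: f^{-1}(U) = ∅ ∈ τ_X ✓.
  U = {x3, x4}: f^{-1}(U) = ∅ ∈ τ_X ✓.
  U = {x1, x2, x3, x4}: f^{-1}(U) = {0, 1, 2} ∈ τ_X ✓.
Every preimage lies in τ_X, so f IS continuous.


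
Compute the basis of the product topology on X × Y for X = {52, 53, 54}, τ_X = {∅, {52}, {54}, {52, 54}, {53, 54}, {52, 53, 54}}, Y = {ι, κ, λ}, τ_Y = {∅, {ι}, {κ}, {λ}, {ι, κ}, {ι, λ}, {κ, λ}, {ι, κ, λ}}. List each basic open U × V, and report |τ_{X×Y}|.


Basis B = {∅ × ∅, {52} × {ι}, {52} × {κ}, {52} × {λ}, {54} × {ι}, {54} × {κ}, {54} × {λ}, {52} × {ι, κ}, {52} × {ι, λ}, {52, 54} × {ι}, {52} × {κ, λ}, {52, 54} × {κ}, {52, 54} × {λ}, {53, 54} × {ι}, {53, 54} × {κ}, {53, 54} × {λ}, {54} × {ι, κ}, {54} × {ι, λ}, {54} × {κ, λ}, {52} × {ι, κ, λ}, {52, 53, 54} × {ι}, {52, 53, 54} × {κ}, {52, 53, 54} × {λ}, {54} × {ι, κ, λ}, {52, 54} × {ι, κ}, {52, 54} × {ι, λ}, {52, 54} × {κ, λ}, {53, 54} × {ι, κ}, {53, 54} × {ι, λ}, {53, 54} × {κ, λ}, {52, 54} × {ι, κ, λ}, {52, 53, 54} × {ι, κ}, {52, 53, 54} × {ι, λ}, {52, 53, 54} × {κ, λ}, {53, 54} × {ι, κ, λ}, {52, 53, 54} × {ι, κ, λ}}; |τ_{X×Y}| = 216.

Enumerate products U × V with U ∈ τ_X, V ∈ τ_Y (deduplicated):
  ∅ × ∅ = {} (∅)
  {52} × {ι} = {(52,ι)}
  {52} × {κ} = {(52,κ)}
  {52} × {λ} = {(52,λ)}
  {54} × {ι} = {(54,ι)}
  {54} × {κ} = {(54,κ)}
  {54} × {λ} = {(54,λ)}
  {52} × {ι, κ} = {(52,ι), (52,κ)}
  {52} × {ι, λ} = {(52,ι), (52,λ)}
  {52, 54} × {ι} = {(52,ι), (54,ι)}
  {52} × {κ, λ} = {(52,κ), (52,λ)}
  {52, 54} × {κ} = {(52,κ), (54,κ)}
  {52, 54} × {λ} = {(52,λ), (54,λ)}
  {53, 54} × {ι} = {(53,ι), (54,ι)}
  {53, 54} × {κ} = {(53,κ), (54,κ)}
  {53, 54} × {λ} = {(53,λ), (54,λ)}
  {54} × {ι, κ} = {(54,ι), (54,κ)}
  {54} × {ι, λ} = {(54,ι), (54,λ)}
  {54} × {κ, λ} = {(54,κ), (54,λ)}
  {52} × {ι, κ, λ} = {(52,ι), (52,κ), (52,λ)}
  {52, 53, 54} × {ι} = {(52,ι), (53,ι), (54,ι)}
  {52, 53, 54} × {κ} = {(52,κ), (53,κ), (54,κ)}
  {52, 53, 54} × {λ} = {(52,λ), (53,λ), (54,λ)}
  {54} × {ι, κ, λ} = {(54,ι), (54,κ), (54,λ)}
  {52, 54} × {ι, κ} = {(52,ι), (52,κ), (54,ι), (54,κ)}
  {52, 54} × {ι, λ} = {(52,ι), (52,λ), (54,ι), (54,λ)}
  {52, 54} × {κ, λ} = {(52,κ), (52,λ), (54,κ), (54,λ)}
  {53, 54} × {ι, κ} = {(53,ι), (53,κ), (54,ι), (54,κ)}
  {53, 54} × {ι, λ} = {(53,ι), (53,λ), (54,ι), (54,λ)}
  {53, 54} × {κ, λ} = {(53,κ), (53,λ), (54,κ), (54,λ)}
  {52, 54} × {ι, κ, λ} = {(52,ι), (52,κ), (52,λ), (54,ι), (54,κ), (54,λ)}
  {52, 53, 54} × {ι, κ} = {(52,ι), (52,κ), (53,ι), (53,κ), (54,ι), (54,κ)}
  {52, 53, 54} × {ι, λ} = {(52,ι), (52,λ), (53,ι), (53,λ), (54,ι), (54,λ)}
  {52, 53, 54} × {κ, λ} = {(52,κ), (52,λ), (53,κ), (53,λ), (54,κ), (54,λ)}
  {53, 54} × {ι, κ, λ} = {(53,ι), (53,κ), (53,λ), (54,ι), (54,κ), (54,λ)}
  {52, 53, 54} × {ι, κ, λ} = {(52,ι), (52,κ), (52,λ), (53,ι), (53,κ), (53,λ), (54,ι), (54,κ), (54,λ)}
These 36 distinct sets form the basis B.
Close under arbitrary unions to get τ_{X×Y}; counting gives |τ_{X×Y}| = 216.


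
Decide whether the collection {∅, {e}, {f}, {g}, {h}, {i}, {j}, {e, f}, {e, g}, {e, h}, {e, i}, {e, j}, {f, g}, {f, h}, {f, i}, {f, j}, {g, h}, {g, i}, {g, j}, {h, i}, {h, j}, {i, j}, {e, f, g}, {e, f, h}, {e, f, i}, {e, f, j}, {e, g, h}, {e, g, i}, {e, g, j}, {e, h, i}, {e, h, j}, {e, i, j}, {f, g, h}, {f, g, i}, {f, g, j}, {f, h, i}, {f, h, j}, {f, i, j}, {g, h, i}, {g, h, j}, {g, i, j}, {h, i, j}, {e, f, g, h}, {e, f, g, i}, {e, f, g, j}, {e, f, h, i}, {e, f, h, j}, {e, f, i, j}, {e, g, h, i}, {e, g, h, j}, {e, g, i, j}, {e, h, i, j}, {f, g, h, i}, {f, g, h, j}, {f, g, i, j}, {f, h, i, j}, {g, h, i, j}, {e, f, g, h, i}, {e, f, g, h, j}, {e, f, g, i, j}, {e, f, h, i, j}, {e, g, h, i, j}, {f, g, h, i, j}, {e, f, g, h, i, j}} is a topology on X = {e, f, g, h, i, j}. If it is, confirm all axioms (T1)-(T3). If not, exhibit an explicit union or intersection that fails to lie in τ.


τ IS a topology on X.

Axiom (T1): ∅ ∈ τ? Yes; X ∈ τ? Yes.
Axiom (T2/T3): check pairwise unions and intersections of members of τ.
All pairwise intersections and unions checked — each lies in τ. Therefore τ satisfies (T1), (T2), (T3): it IS a topology on X.


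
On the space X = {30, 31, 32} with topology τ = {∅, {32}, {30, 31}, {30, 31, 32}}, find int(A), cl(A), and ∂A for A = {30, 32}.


int(A) = {32}, cl(A) = {30, 31, 32}, ∂A = {30, 31}.

Closed sets in (X, τ) are complements of opens:
  closed(X, τ) = {∅, {32}, {30, 31}, {30, 31, 32}}.
int(A) = ⋃ {U ∈ τ : U ⊆ A}. Opens contained in A: ∅, {32}.
Taking the union of these: int(A) = {32}.
cl(A) = ⋂ {C closed : A ⊆ C}. Closed sets containing A: {30, 31, 32}.
Intersecting these: cl(A) = {30, 31, 32}.
∂A = cl(A) ∖ int(A) = {30, 31, 32} ∖ {32} = {30, 31}.


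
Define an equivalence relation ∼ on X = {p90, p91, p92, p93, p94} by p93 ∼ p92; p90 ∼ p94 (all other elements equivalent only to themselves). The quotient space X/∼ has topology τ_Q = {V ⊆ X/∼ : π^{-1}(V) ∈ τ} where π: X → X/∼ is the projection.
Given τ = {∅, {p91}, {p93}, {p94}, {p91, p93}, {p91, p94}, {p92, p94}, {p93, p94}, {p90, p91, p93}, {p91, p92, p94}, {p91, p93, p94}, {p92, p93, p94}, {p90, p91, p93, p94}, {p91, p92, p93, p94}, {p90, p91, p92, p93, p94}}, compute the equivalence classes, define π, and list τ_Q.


X/∼ = {[p90=p94], [p91], [p92=p93]}; |τ_Q| = 3.

Equivalence classes: [p90=p94], [p91], [p92=p93].
Quotient map π: X → X/∼ sends p90 ↦ [p90=p94], p91 ↦ [p91], p92 ↦ [p92=p93], p93 ↦ [p92=p93], p94 ↦ [p90=p94].
For each subset V ⊆ X/∼, compute π^{-1}(V) ⊆ X and check whether π^{-1}(V) ∈ τ. V is open in τ_Q iff π^{-1}(V) ∈ τ.
  V = {}: π^{-1}(V) = ∅ ∈ τ ✓.
  V = {[p90=p94]}: π^{-1}(V) = {p90, p94} ∉ τ ✗.
  V = {[p91]}: π^{-1}(V) = {p91} ∈ τ ✓.
  V = {[p90=p94], [p91]}: π^{-1}(V) = {p90, p91, p94} ∉ τ ✗.
  V = {[p92=p93]}: π^{-1}(V) = {p92, p93} ∉ τ ✗.
  V = {[p90=p94], [p92=p93]}: π^{-1}(V) = {p90, p92, p93, p94} ∉ τ ✗.
  V = {[p91], [p92=p93]}: π^{-1}(V) = {p91, p92, p93} ∉ τ ✗.
  V = {[p90=p94], [p91], [p92=p93]}: π^{-1}(V) = {p90, p91, p92, p93, p94} ∈ τ ✓.
Open sets in the quotient: τ_Q = {{}, {[p91]}, {[p90=p94], [p91], [p92=p93]}} (3 elements).


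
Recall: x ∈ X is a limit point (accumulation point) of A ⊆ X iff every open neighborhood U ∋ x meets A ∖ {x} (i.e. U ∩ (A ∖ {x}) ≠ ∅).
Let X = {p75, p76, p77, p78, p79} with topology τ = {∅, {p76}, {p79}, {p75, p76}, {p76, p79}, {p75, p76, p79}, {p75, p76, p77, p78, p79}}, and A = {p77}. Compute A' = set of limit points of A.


A' = {p78}

For each x ∈ X, list the open sets U ∈ τ with x ∈ U, then check whether U ∩ (A ∖ {x}) ≠ ∅ for every such U.
  x = p75: open {p75, p76} ∋ x has {p75, p76} ∩ (A ∖ {p75}) = ∅, so x is NOT a limit point.
  x = p76: open {p76} ∋ x has {p76} ∩ (A ∖ {p76}) = ∅, so x is NOT a limit point.
  x = p77: open {p75, p76, p77, p78, p79} ∋ x has {p75, p76, p77, p78, p79} ∩ (A ∖ {p77}) = ∅, so x is NOT a limit point.
  x = p78: opens ∋ x are {p75, p76, p77, p78, p79}; each meets A ∖ {p78}, so x IS a limit point.
  x = p79: open {p79} ∋ x has {p79} ∩ (A ∖ {p79}) = ∅, so x is NOT a limit point.
Collecting: A' = {p78}.


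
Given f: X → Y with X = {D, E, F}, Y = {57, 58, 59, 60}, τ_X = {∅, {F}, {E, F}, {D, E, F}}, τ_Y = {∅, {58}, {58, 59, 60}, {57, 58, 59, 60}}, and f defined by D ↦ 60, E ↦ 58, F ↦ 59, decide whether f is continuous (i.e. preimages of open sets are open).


f is NOT continuous.

Compute f^{-1}(U) for each U ∈ τ_Y:
  U = ∅: f^{-1}(U) = ∅ ∈ τ_X ✓.
  U = {58}: f^{-1}(U) = {E} ∉ τ_X ✗.
  U = {58, 59, 60}: f^{-1}(U) = {D, E, F} ∈ τ_X ✓.
  U = {57, 58, 59, 60}: f^{-1}(U) = {D, E, F} ∈ τ_X ✓.
Found U = {58} with f^{-1}(U) = {E} not in τ_X. Therefore f is NOT continuous.


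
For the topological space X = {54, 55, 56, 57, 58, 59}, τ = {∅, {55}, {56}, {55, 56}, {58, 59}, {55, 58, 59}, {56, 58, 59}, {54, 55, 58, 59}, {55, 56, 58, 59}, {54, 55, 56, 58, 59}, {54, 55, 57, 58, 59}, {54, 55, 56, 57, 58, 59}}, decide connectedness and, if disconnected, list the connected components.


(X, τ) is disconnected; components = [{56}, {54, 55, 57, 58, 59}].

Find clopen sets (U ∈ τ with X ∖ U ∈ τ):
  U = ∅, X ∖ U = {54, 55, 56, 57, 58, 59} — both open, so U is clopen.
  U = {56}, X ∖ U = {54, 55, 57, 58, 59} — both open, so U is clopen.
  U = {54, 55, 57, 58, 59}, X ∖ U = {56} — both open, so U is clopen.
  U = {54, 55, 56, 57, 58, 59}, X ∖ U = ∅ — both open, so U is clopen.
Nontrivial clopen(s) exist: e.g. {56}. So (X, τ) is disconnected.
Compute connected components by grouping points that agree on all clopens:
  component: {56}
  component: {54, 55, 57, 58, 59}


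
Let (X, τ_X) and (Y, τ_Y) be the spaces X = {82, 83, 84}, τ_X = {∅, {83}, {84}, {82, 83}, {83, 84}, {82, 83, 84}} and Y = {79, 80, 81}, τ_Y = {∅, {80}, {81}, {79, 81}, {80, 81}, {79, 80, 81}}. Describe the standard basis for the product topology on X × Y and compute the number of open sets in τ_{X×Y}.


Basis B = {∅ × ∅, {83} × {80}, {83} × {81}, {84} × {80}, {84} × {81}, {82, 83} × {80}, {82, 83} × {81}, {83} × {79, 81}, {83} × {80, 81}, {83, 84} × {80}, {83, 84} × {81}, {84} × {79, 81}, {84} × {80, 81}, {82, 83, 84} × {80}, {82, 83, 84} × {81}, {83} × {79, 80, 81}, {84} × {79, 80, 81}, {82, 83} × {79, 81}, {82, 83} × {80, 81}, {83, 84} × {79, 81}, {83, 84} × {80, 81}, {82, 83} × {79, 80, 81}, {82, 83, 84} × {79, 81}, {82, 83, 84} × {80, 81}, {83, 84} × {79, 80, 81}, {82, 83, 84} × {79, 80, 81}}; |τ_{X×Y}| = 108.

Enumerate products U × V with U ∈ τ_X, V ∈ τ_Y (deduplicated):
  ∅ × ∅ = {} (∅)
  {83} × {80} = {(83,80)}
  {83} × {81} = {(83,81)}
  {84} × {80} = {(84,80)}
  {84} × {81} = {(84,81)}
  {82, 83} × {80} = {(82,80), (83,80)}
  {82, 83} × {81} = {(82,81), (83,81)}
  {83} × {79, 81} = {(83,79), (83,81)}
  {83} × {80, 81} = {(83,80), (83,81)}
  {83, 84} × {80} = {(83,80), (84,80)}
  {83, 84} × {81} = {(83,81), (84,81)}
  {84} × {79, 81} = {(84,79), (84,81)}
  {84} × {80, 81} = {(84,80), (84,81)}
  {82, 83, 84} × {80} = {(82,80), (83,80), (84,80)}
  {82, 83, 84} × {81} = {(82,81), (83,81), (84,81)}
  {83} × {79, 80, 81} = {(83,79), (83,80), (83,81)}
  {84} × {79, 80, 81} = {(84,79), (84,80), (84,81)}
  {82, 83} × {79, 81} = {(82,79), (82,81), (83,79), (83,81)}
  {82, 83} × {80, 81} = {(82,80), (82,81), (83,80), (83,81)}
  {83, 84} × {79, 81} = {(83,79), (83,81), (84,79), (84,81)}
  {83, 84} × {80, 81} = {(83,80), (83,81), (84,80), (84,81)}
  {82, 83} × {79, 80, 81} = {(82,79), (82,80), (82,81), (83,79), (83,80), (83,81)}
  {82, 83, 84} × {79, 81} = {(82,79), (82,81), (83,79), (83,81), (84,79), (84,81)}
  {82, 83, 84} × {80, 81} = {(82,80), (82,81), (83,80), (83,81), (84,80), (84,81)}
  {83, 84} × {79, 80, 81} = {(83,79), (83,80), (83,81), (84,79), (84,80), (84,81)}
  {82, 83, 84} × {79, 80, 81} = {(82,79), (82,80), (82,81), (83,79), (83,80), (83,81), (84,79), (84,80), (84,81)}
These 26 distinct sets form the basis B.
Close under arbitrary unions to get τ_{X×Y}; counting gives |τ_{X×Y}| = 108.


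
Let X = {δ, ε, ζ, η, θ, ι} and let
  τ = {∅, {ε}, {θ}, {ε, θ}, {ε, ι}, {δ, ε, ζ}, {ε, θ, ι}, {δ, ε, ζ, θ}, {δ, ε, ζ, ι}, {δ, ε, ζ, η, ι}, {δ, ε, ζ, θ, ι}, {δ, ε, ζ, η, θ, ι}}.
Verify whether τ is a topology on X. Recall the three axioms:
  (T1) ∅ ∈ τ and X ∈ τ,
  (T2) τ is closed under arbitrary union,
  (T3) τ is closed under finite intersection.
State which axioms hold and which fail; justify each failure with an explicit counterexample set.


τ IS a topology on X.

Axiom (T1): ∅ ∈ τ? Yes; X ∈ τ? Yes.
Axiom (T2/T3): check pairwise unions and intersections of members of τ.
All pairwise intersections and unions checked — each lies in τ. Therefore τ satisfies (T1), (T2), (T3): it IS a topology on X.


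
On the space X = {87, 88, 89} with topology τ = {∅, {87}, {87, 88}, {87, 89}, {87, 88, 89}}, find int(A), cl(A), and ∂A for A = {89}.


int(A) = ∅, cl(A) = {89}, ∂A = {89}.

Closed sets in (X, τ) are complements of opens:
  closed(X, τ) = {∅, {88}, {89}, {88, 89}, {87, 88, 89}}.
int(A) = ⋃ {U ∈ τ : U ⊆ A}. Opens contained in A: ∅.
Taking the union of these: int(A) = ∅.
cl(A) = ⋂ {C closed : A ⊆ C}. Closed sets containing A: {89}, {88, 89}, {87, 88, 89}.
Intersecting these: cl(A) = {89}.
∂A = cl(A) ∖ int(A) = {89} ∖ ∅ = {89}.


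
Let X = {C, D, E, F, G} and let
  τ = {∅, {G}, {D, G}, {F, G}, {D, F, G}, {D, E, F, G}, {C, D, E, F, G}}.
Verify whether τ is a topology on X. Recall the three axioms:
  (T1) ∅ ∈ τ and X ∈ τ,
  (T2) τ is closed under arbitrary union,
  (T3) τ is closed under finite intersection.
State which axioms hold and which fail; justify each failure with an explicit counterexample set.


τ IS a topology on X.

Axiom (T1): ∅ ∈ τ? Yes; X ∈ τ? Yes.
Axiom (T2/T3): check pairwise unions and intersections of members of τ.
All pairwise intersections and unions checked — each lies in τ. Therefore τ satisfies (T1), (T2), (T3): it IS a topology on X.


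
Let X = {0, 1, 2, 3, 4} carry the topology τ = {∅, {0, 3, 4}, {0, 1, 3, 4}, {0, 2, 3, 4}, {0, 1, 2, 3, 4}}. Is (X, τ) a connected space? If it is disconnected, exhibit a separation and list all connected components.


(X, τ) is connected.

Find clopen sets (U ∈ τ with X ∖ U ∈ τ):
  U = ∅, X ∖ U = {0, 1, 2, 3, 4} — both open, so U is clopen.
  U = {0, 1, 2, 3, 4}, X ∖ U = ∅ — both open, so U is clopen.
Only trivial clopens (∅ and X) exist, so (X, τ) is connected.
Compute connected components by grouping points that agree on all clopens:
  component: {0, 1, 2, 3, 4}


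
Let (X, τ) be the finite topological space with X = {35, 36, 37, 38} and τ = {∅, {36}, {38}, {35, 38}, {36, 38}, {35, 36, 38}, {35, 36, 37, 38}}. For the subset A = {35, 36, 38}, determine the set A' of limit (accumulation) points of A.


A' = {35, 37}

For each x ∈ X, list the open sets U ∈ τ with x ∈ U, then check whether U ∩ (A ∖ {x}) ≠ ∅ for every such U.
  x = 35: opens ∋ x are {35, 38}, {35, 36, 38}, {35, 36, 37, 38}; each meets A ∖ {35}, so x IS a limit point.
  x = 36: open {36} ∋ x has {36} ∩ (A ∖ {36}) = ∅, so x is NOT a limit point.
  x = 37: opens ∋ x are {35, 36, 37, 38}; each meets A ∖ {37}, so x IS a limit point.
  x = 38: open {38} ∋ x has {38} ∩ (A ∖ {38}) = ∅, so x is NOT a limit point.
Collecting: A' = {35, 37}.


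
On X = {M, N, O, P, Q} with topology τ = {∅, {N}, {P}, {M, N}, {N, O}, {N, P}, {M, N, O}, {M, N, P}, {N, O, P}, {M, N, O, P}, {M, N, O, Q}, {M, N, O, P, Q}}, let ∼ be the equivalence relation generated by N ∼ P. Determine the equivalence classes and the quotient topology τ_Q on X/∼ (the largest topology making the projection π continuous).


X/∼ = {[M], [N=P], [O], [Q]}; |τ_Q| = 6.

Equivalence classes: [M], [N=P], [O], [Q].
Quotient map π: X → X/∼ sends M ↦ [M], N ↦ [N=P], O ↦ [O], P ↦ [N=P], Q ↦ [Q].
For each subset V ⊆ X/∼, compute π^{-1}(V) ⊆ X and check whether π^{-1}(V) ∈ τ. V is open in τ_Q iff π^{-1}(V) ∈ τ.
  V = {}: π^{-1}(V) = ∅ ∈ τ ✓.
  V = {[M]}: π^{-1}(V) = {M} ∉ τ ✗.
  V = {[N=P]}: π^{-1}(V) = {N, P} ∈ τ ✓.
  V = {[M], [N=P]}: π^{-1}(V) = {M, N, P} ∈ τ ✓.
  V = {[O]}: π^{-1}(V) = {O} ∉ τ ✗.
  V = {[M], [O]}: π^{-1}(V) = {M, O} ∉ τ ✗.
  V = {[N=P], [O]}: π^{-1}(V) = {N, O, P} ∈ τ ✓.
  V = {[M], [N=P], [O]}: π^{-1}(V) = {M, N, O, P} ∈ τ ✓.
  V = {[Q]}: π^{-1}(V) = {Q} ∉ τ ✗.
  V = {[M], [Q]}: π^{-1}(V) = {M, Q} ∉ τ ✗.
  V = {[N=P], [Q]}: π^{-1}(V) = {N, P, Q} ∉ τ ✗.
  V = {[M], [N=P], [Q]}: π^{-1}(V) = {M, N, P, Q} ∉ τ ✗.
  V = {[O], [Q]}: π^{-1}(V) = {O, Q} ∉ τ ✗.
  V = {[M], [O], [Q]}: π^{-1}(V) = {M, O, Q} ∉ τ ✗.
  V = {[N=P], [O], [Q]}: π^{-1}(V) = {N, O, P, Q} ∉ τ ✗.
  V = {[M], [N=P], [O], [Q]}: π^{-1}(V) = {M, N, O, P, Q} ∈ τ ✓.
Open sets in the quotient: τ_Q = {{}, {[N=P]}, {[M], [N=P]}, {[N=P], [O]}, {[M], [N=P], [O]}, {[M], [N=P], [O], [Q]}} (6 elements).


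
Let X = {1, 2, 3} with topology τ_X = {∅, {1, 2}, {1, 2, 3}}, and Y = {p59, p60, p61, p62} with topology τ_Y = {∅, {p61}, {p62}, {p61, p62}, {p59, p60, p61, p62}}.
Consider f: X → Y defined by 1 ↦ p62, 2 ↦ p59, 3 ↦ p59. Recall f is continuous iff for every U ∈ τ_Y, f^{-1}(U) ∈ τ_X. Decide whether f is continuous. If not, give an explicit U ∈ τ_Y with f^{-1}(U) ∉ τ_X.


f is NOT continuous.

Compute f^{-1}(U) for each U ∈ τ_Y:
  U = ∅: f^{-1}(U) = ∅ ∈ τ_X ✓.
  U = {p61}: f^{-1}(U) = ∅ ∈ τ_X ✓.
  U = {p62}: f^{-1}(U) = {1} ∉ τ_X ✗.
  U = {p61, p62}: f^{-1}(U) = {1} ∉ τ_X ✗.
  U = {p59, p60, p61, p62}: f^{-1}(U) = {1, 2, 3} ∈ τ_X ✓.
Found U = {p62} with f^{-1}(U) = {1} not in τ_X. Therefore f is NOT continuous.


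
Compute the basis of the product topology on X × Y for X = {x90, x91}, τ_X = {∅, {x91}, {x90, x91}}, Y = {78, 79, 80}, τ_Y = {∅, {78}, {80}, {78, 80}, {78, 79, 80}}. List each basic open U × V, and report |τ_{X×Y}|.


Basis B = {∅ × ∅, {x91} × {78}, {x91} × {80}, {x90, x91} × {78}, {x90, x91} × {80}, {x91} × {78, 80}, {x91} × {78, 79, 80}, {x90, x91} × {78, 80}, {x90, x91} × {78, 79, 80}}; |τ_{X×Y}| = 14.

Enumerate products U × V with U ∈ τ_X, V ∈ τ_Y (deduplicated):
  ∅ × ∅ = {} (∅)
  {x91} × {78} = {(x91,78)}
  {x91} × {80} = {(x91,80)}
  {x90, x91} × {78} = {(x90,78), (x91,78)}
  {x90, x91} × {80} = {(x90,80), (x91,80)}
  {x91} × {78, 80} = {(x91,78), (x91,80)}
  {x91} × {78, 79, 80} = {(x91,78), (x91,79), (x91,80)}
  {x90, x91} × {78, 80} = {(x90,78), (x90,80), (x91,78), (x91,80)}
  {x90, x91} × {78, 79, 80} = {(x90,78), (x90,79), (x90,80), (x91,78), (x91,79), (x91,80)}
These 9 distinct sets form the basis B.
Close under arbitrary unions to get τ_{X×Y}; counting gives |τ_{X×Y}| = 14.


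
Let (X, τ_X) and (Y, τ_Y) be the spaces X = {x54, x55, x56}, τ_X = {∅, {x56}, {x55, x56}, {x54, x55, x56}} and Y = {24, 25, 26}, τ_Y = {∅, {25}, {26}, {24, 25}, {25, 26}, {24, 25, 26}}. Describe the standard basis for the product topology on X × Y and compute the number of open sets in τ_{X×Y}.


Basis B = {∅ × ∅, {x56} × {25}, {x56} × {26}, {x55, x56} × {25}, {x55, x56} × {26}, {x56} × {24, 25}, {x56} × {25, 26}, {x54, x55, x56} × {25}, {x54, x55, x56} × {26}, {x56} × {24, 25, 26}, {x55, x56} × {24, 25}, {x55, x56} × {25, 26}, {x54, x55, x56} × {24, 25}, {x54, x55, x56} × {25, 26}, {x55, x56} × {24, 25, 26}, {x54, x55, x56} × {24, 25, 26}}; |τ_{X×Y}| = 40.

Enumerate products U × V with U ∈ τ_X, V ∈ τ_Y (deduplicated):
  ∅ × ∅ = {} (∅)
  {x56} × {25} = {(x56,25)}
  {x56} × {26} = {(x56,26)}
  {x55, x56} × {25} = {(x55,25), (x56,25)}
  {x55, x56} × {26} = {(x55,26), (x56,26)}
  {x56} × {24, 25} = {(x56,24), (x56,25)}
  {x56} × {25, 26} = {(x56,25), (x56,26)}
  {x54, x55, x56} × {25} = {(x54,25), (x55,25), (x56,25)}
  {x54, x55, x56} × {26} = {(x54,26), (x55,26), (x56,26)}
  {x56} × {24, 25, 26} = {(x56,24), (x56,25), (x56,26)}
  {x55, x56} × {24, 25} = {(x55,24), (x55,25), (x56,24), (x56,25)}
  {x55, x56} × {25, 26} = {(x55,25), (x55,26), (x56,25), (x56,26)}
  {x54, x55, x56} × {24, 25} = {(x54,24), (x54,25), (x55,24), (x55,25), (x56,24), (x56,25)}
  {x54, x55, x56} × {25, 26} = {(x54,25), (x54,26), (x55,25), (x55,26), (x56,25), (x56,26)}
  {x55, x56} × {24, 25, 26} = {(x55,24), (x55,25), (x55,26), (x56,24), (x56,25), (x56,26)}
  {x54, x55, x56} × {24, 25, 26} = {(x54,24), (x54,25), (x54,26), (x55,24), (x55,25), (x55,26), (x56,24), (x56,25), (x56,26)}
These 16 distinct sets form the basis B.
Close under arbitrary unions to get τ_{X×Y}; counting gives |τ_{X×Y}| = 40.


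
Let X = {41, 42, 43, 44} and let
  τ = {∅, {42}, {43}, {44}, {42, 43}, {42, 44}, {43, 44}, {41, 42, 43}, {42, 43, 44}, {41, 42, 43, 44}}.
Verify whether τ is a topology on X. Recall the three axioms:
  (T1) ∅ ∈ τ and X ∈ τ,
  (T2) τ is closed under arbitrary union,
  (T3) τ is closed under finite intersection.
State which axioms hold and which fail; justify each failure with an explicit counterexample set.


τ IS a topology on X.

Axiom (T1): ∅ ∈ τ? Yes; X ∈ τ? Yes.
Axiom (T2/T3): check pairwise unions and intersections of members of τ.
All pairwise intersections and unions checked — each lies in τ. Therefore τ satisfies (T1), (T2), (T3): it IS a topology on X.


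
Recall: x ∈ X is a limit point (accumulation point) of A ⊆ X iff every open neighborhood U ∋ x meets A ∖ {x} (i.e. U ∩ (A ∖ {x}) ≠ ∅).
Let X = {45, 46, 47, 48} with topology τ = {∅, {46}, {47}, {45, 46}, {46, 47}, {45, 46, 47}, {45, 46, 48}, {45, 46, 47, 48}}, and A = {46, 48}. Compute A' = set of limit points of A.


A' = {45, 48}

For each x ∈ X, list the open sets U ∈ τ with x ∈ U, then check whether U ∩ (A ∖ {x}) ≠ ∅ for every such U.
  x = 45: opens ∋ x are {45, 46}, {45, 46, 47}, {45, 46, 48}, {45, 46, 47, 48}; each meets A ∖ {45}, so x IS a limit point.
  x = 46: open {46} ∋ x has {46} ∩ (A ∖ {46}) = ∅, so x is NOT a limit point.
  x = 47: open {47} ∋ x has {47} ∩ (A ∖ {47}) = ∅, so x is NOT a limit point.
  x = 48: opens ∋ x are {45, 46, 48}, {45, 46, 47, 48}; each meets A ∖ {48}, so x IS a limit point.
Collecting: A' = {45, 48}.


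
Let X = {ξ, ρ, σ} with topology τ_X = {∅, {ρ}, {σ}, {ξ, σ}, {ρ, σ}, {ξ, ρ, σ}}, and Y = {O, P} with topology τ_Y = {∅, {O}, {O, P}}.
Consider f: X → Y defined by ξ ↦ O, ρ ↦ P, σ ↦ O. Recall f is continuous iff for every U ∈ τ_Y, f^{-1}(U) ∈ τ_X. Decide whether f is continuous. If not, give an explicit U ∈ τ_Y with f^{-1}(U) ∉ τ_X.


f IS continuous.

Compute f^{-1}(U) for each U ∈ τ_Y:
  U = ∅: f^{-1}(U) = ∅ ∈ τ_X ✓.
  U = {O}: f^{-1}(U) = {ξ, σ} ∈ τ_X ✓.
  U = {O, P}: f^{-1}(U) = {ξ, ρ, σ} ∈ τ_X ✓.
Every preimage lies in τ_X, so f IS continuous.


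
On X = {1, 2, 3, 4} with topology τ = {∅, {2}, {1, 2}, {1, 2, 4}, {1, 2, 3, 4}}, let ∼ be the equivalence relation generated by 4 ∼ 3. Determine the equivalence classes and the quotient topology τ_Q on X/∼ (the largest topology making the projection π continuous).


X/∼ = {[1], [2], [3=4]}; |τ_Q| = 4.

Equivalence classes: [1], [2], [3=4].
Quotient map π: X → X/∼ sends 1 ↦ [1], 2 ↦ [2], 3 ↦ [3=4], 4 ↦ [3=4].
For each subset V ⊆ X/∼, compute π^{-1}(V) ⊆ X and check whether π^{-1}(V) ∈ τ. V is open in τ_Q iff π^{-1}(V) ∈ τ.
  V = {}: π^{-1}(V) = ∅ ∈ τ ✓.
  V = {[1]}: π^{-1}(V) = {1} ∉ τ ✗.
  V = {[2]}: π^{-1}(V) = {2} ∈ τ ✓.
  V = {[1], [2]}: π^{-1}(V) = {1, 2} ∈ τ ✓.
  V = {[3=4]}: π^{-1}(V) = {3, 4} ∉ τ ✗.
  V = {[1], [3=4]}: π^{-1}(V) = {1, 3, 4} ∉ τ ✗.
  V = {[2], [3=4]}: π^{-1}(V) = {2, 3, 4} ∉ τ ✗.
  V = {[1], [2], [3=4]}: π^{-1}(V) = {1, 2, 3, 4} ∈ τ ✓.
Open sets in the quotient: τ_Q = {{}, {[2]}, {[1], [2]}, {[1], [2], [3=4]}} (4 elements).


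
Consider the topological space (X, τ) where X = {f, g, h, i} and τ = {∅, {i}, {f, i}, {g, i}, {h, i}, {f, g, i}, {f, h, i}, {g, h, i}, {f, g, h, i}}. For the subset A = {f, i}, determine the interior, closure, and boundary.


int(A) = {f, i}, cl(A) = {f, g, h, i}, ∂A = {g, h}.

Closed sets in (X, τ) are complements of opens:
  closed(X, τ) = {∅, {f}, {g}, {h}, {f, g}, {f, h}, {g, h}, {f, g, h}, {f, g, h, i}}.
int(A) = ⋃ {U ∈ τ : U ⊆ A}. Opens contained in A: ∅, {i}, {f, i}.
Taking the union of these: int(A) = {f, i}.
cl(A) = ⋂ {C closed : A ⊆ C}. Closed sets containing A: {f, g, h, i}.
Intersecting these: cl(A) = {f, g, h, i}.
∂A = cl(A) ∖ int(A) = {f, g, h, i} ∖ {f, i} = {g, h}.


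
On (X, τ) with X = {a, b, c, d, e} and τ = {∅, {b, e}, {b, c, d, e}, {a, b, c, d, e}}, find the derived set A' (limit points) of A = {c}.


A' = {a, d}

For each x ∈ X, list the open sets U ∈ τ with x ∈ U, then check whether U ∩ (A ∖ {x}) ≠ ∅ for every such U.
  x = a: opens ∋ x are {a, b, c, d, e}; each meets A ∖ {a}, so x IS a limit point.
  x = b: open {b, e} ∋ x has {b, e} ∩ (A ∖ {b}) = ∅, so x is NOT a limit point.
  x = c: open {b, c, d, e} ∋ x has {b, c, d, e} ∩ (A ∖ {c}) = ∅, so x is NOT a limit point.
  x = d: opens ∋ x are {b, c, d, e}, {a, b, c, d, e}; each meets A ∖ {d}, so x IS a limit point.
  x = e: open {b, e} ∋ x has {b, e} ∩ (A ∖ {e}) = ∅, so x is NOT a limit point.
Collecting: A' = {a, d}.


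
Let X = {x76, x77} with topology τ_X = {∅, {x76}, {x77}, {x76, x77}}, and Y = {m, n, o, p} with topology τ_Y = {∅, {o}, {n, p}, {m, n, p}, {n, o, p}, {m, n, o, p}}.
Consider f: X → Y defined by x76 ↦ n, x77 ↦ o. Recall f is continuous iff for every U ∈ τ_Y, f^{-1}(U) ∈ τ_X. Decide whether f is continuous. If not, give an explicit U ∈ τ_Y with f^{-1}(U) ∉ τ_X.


f IS continuous.

Compute f^{-1}(U) for each U ∈ τ_Y:
  U = ∅: f^{-1}(U) = ∅ ∈ τ_X ✓.
  U = {o}: f^{-1}(U) = {x77} ∈ τ_X ✓.
  U = {n, p}: f^{-1}(U) = {x76} ∈ τ_X ✓.
  U = {m, n, p}: f^{-1}(U) = {x76} ∈ τ_X ✓.
  U = {n, o, p}: f^{-1}(U) = {x76, x77} ∈ τ_X ✓.
  U = {m, n, o, p}: f^{-1}(U) = {x76, x77} ∈ τ_X ✓.
Every preimage lies in τ_X, so f IS continuous.


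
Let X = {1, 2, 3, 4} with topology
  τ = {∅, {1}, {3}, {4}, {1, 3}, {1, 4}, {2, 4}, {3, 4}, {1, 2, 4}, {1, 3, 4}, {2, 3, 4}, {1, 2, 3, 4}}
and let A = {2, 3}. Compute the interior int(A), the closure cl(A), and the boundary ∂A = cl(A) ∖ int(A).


int(A) = {3}, cl(A) = {2, 3}, ∂A = {2}.

Closed sets in (X, τ) are complements of opens:
  closed(X, τ) = {∅, {1}, {2}, {3}, {1, 2}, {1, 3}, {2, 3}, {2, 4}, {1, 2, 3}, {1, 2, 4}, {2, 3, 4}, {1, 2, 3, 4}}.
int(A) = ⋃ {U ∈ τ : U ⊆ A}. Opens contained in A: ∅, {3}.
Taking the union of these: int(A) = {3}.
cl(A) = ⋂ {C closed : A ⊆ C}. Closed sets containing A: {2, 3}, {1, 2, 3}, {2, 3, 4}, {1, 2, 3, 4}.
Intersecting these: cl(A) = {2, 3}.
∂A = cl(A) ∖ int(A) = {2, 3} ∖ {3} = {2}.


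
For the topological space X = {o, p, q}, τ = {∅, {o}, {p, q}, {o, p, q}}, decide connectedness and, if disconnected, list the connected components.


(X, τ) is disconnected; components = [{o}, {p, q}].

Find clopen sets (U ∈ τ with X ∖ U ∈ τ):
  U = ∅, X ∖ U = {o, p, q} — both open, so U is clopen.
  U = {o}, X ∖ U = {p, q} — both open, so U is clopen.
  U = {p, q}, X ∖ U = {o} — both open, so U is clopen.
  U = {o, p, q}, X ∖ U = ∅ — both open, so U is clopen.
Nontrivial clopen(s) exist: e.g. {p, q}. So (X, τ) is disconnected.
Compute connected components by grouping points that agree on all clopens:
  component: {o}
  component: {p, q}


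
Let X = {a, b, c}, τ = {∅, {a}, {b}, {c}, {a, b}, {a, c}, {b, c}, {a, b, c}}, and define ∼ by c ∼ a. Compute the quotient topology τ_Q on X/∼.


X/∼ = {[a=c], [b]}; |τ_Q| = 4.

Equivalence classes: [a=c], [b].
Quotient map π: X → X/∼ sends a ↦ [a=c], b ↦ [b], c ↦ [a=c].
For each subset V ⊆ X/∼, compute π^{-1}(V) ⊆ X and check whether π^{-1}(V) ∈ τ. V is open in τ_Q iff π^{-1}(V) ∈ τ.
  V = {}: π^{-1}(V) = ∅ ∈ τ ✓.
  V = {[a=c]}: π^{-1}(V) = {a, c} ∈ τ ✓.
  V = {[b]}: π^{-1}(V) = {b} ∈ τ ✓.
  V = {[a=c], [b]}: π^{-1}(V) = {a, b, c} ∈ τ ✓.
Open sets in the quotient: τ_Q = {{}, {[a=c]}, {[b]}, {[a=c], [b]}} (4 elements).


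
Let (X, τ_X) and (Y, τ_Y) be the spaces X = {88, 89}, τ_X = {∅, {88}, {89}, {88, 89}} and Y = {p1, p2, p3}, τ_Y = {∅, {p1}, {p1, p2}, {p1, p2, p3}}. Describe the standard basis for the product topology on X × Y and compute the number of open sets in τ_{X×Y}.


Basis B = {∅ × ∅, {88} × {p1}, {89} × {p1}, {88} × {p1, p2}, {88, 89} × {p1}, {89} × {p1, p2}, {88} × {p1, p2, p3}, {89} × {p1, p2, p3}, {88, 89} × {p1, p2}, {88, 89} × {p1, p2, p3}}; |τ_{X×Y}| = 16.

Enumerate products U × V with U ∈ τ_X, V ∈ τ_Y (deduplicated):
  ∅ × ∅ = {} (∅)
  {88} × {p1} = {(88,p1)}
  {89} × {p1} = {(89,p1)}
  {88} × {p1, p2} = {(88,p1), (88,p2)}
  {88, 89} × {p1} = {(88,p1), (89,p1)}
  {89} × {p1, p2} = {(89,p1), (89,p2)}
  {88} × {p1, p2, p3} = {(88,p1), (88,p2), (88,p3)}
  {89} × {p1, p2, p3} = {(89,p1), (89,p2), (89,p3)}
  {88, 89} × {p1, p2} = {(88,p1), (88,p2), (89,p1), (89,p2)}
  {88, 89} × {p1, p2, p3} = {(88,p1), (88,p2), (88,p3), (89,p1), (89,p2), (89,p3)}
These 10 distinct sets form the basis B.
Close under arbitrary unions to get τ_{X×Y}; counting gives |τ_{X×Y}| = 16.


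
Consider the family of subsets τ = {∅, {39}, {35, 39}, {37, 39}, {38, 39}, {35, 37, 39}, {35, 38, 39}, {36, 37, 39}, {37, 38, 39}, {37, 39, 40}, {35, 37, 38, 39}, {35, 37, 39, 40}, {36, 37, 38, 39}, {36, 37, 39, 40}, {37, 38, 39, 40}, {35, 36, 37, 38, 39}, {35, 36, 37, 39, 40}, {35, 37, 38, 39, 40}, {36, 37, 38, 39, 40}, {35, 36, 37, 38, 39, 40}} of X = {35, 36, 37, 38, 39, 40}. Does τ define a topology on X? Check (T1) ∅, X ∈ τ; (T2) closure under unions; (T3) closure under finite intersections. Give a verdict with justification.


τ is NOT a topology on X.

Axiom (T1): ∅ ∈ τ? Yes; X ∈ τ? Yes.
Axiom (T2/T3): check pairwise unions and intersections of members of τ.
Counterexample for (T2): {35, 39} ∪ {36, 37, 39} = {35, 36, 37, 39} ∉ τ. Therefore τ is NOT a topology.


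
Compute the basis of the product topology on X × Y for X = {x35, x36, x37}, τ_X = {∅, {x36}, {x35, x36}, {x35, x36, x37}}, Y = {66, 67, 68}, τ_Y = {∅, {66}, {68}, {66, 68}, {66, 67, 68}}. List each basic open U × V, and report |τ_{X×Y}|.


Basis B = {∅ × ∅, {x36} × {66}, {x36} × {68}, {x35, x36} × {66}, {x35, x36} × {68}, {x36} × {66, 68}, {x35, x36, x37} × {66}, {x35, x36, x37} × {68}, {x36} × {66, 67, 68}, {x35, x36} × {66, 68}, {x35, x36} × {66, 67, 68}, {x35, x36, x37} × {66, 68}, {x35, x36, x37} × {66, 67, 68}}; |τ_{X×Y}| = 30.

Enumerate products U × V with U ∈ τ_X, V ∈ τ_Y (deduplicated):
  ∅ × ∅ = {} (∅)
  {x36} × {66} = {(x36,66)}
  {x36} × {68} = {(x36,68)}
  {x35, x36} × {66} = {(x35,66), (x36,66)}
  {x35, x36} × {68} = {(x35,68), (x36,68)}
  {x36} × {66, 68} = {(x36,66), (x36,68)}
  {x35, x36, x37} × {66} = {(x35,66), (x36,66), (x37,66)}
  {x35, x36, x37} × {68} = {(x35,68), (x36,68), (x37,68)}
  {x36} × {66, 67, 68} = {(x36,66), (x36,67), (x36,68)}
  {x35, x36} × {66, 68} = {(x35,66), (x35,68), (x36,66), (x36,68)}
  {x35, x36} × {66, 67, 68} = {(x35,66), (x35,67), (x35,68), (x36,66), (x36,67), (x36,68)}
  {x35, x36, x37} × {66, 68} = {(x35,66), (x35,68), (x36,66), (x36,68), (x37,66), (x37,68)}
  {x35, x36, x37} × {66, 67, 68} = {(x35,66), (x35,67), (x35,68), (x36,66), (x36,67), (x36,68), (x37,66), (x37,67), (x37,68)}
These 13 distinct sets form the basis B.
Close under arbitrary unions to get τ_{X×Y}; counting gives |τ_{X×Y}| = 30.


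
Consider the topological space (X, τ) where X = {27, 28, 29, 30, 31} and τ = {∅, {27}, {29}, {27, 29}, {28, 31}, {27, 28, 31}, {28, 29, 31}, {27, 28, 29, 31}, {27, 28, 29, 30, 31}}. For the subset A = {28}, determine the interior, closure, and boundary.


int(A) = ∅, cl(A) = {28, 30, 31}, ∂A = {28, 30, 31}.

Closed sets in (X, τ) are complements of opens:
  closed(X, τ) = {∅, {30}, {27, 30}, {29, 30}, {27, 29, 30}, {28, 30, 31}, {27, 28, 30, 31}, {28, 29, 30, 31}, {27, 28, 29, 30, 31}}.
int(A) = ⋃ {U ∈ τ : U ⊆ A}. Opens contained in A: ∅.
Taking the union of these: int(A) = ∅.
cl(A) = ⋂ {C closed : A ⊆ C}. Closed sets containing A: {28, 30, 31}, {27, 28, 30, 31}, {28, 29, 30, 31}, {27, 28, 29, 30, 31}.
Intersecting these: cl(A) = {28, 30, 31}.
∂A = cl(A) ∖ int(A) = {28, 30, 31} ∖ ∅ = {28, 30, 31}.


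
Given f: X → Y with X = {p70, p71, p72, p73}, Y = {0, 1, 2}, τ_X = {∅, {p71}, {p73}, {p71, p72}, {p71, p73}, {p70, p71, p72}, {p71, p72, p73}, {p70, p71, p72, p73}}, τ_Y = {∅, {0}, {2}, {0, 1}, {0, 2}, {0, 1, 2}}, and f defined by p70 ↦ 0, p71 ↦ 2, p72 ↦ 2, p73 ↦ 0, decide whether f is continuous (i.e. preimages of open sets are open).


f is NOT continuous.

Compute f^{-1}(U) for each U ∈ τ_Y:
  U = ∅: f^{-1}(U) = ∅ ∈ τ_X ✓.
  U = {0}: f^{-1}(U) = {p70, p73} ∉ τ_X ✗.
  U = {2}: f^{-1}(U) = {p71, p72} ∈ τ_X ✓.
  U = {0, 1}: f^{-1}(U) = {p70, p73} ∉ τ_X ✗.
  U = {0, 2}: f^{-1}(U) = {p70, p71, p72, p73} ∈ τ_X ✓.
  U = {0, 1, 2}: f^{-1}(U) = {p70, p71, p72, p73} ∈ τ_X ✓.
Found U = {0} with f^{-1}(U) = {p70, p73} not in τ_X. Therefore f is NOT continuous.
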